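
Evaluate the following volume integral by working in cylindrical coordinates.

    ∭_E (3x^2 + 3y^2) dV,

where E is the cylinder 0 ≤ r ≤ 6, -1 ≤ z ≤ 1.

In cylindrical coordinates, x = r cos(θ), y = r sin(θ), z = z, and dV = r dr dθ dz.

The integrand becomes 3r^2, so

    ∭_E (3x^2 + 3y^2) dV = ∫_{0}^{2π} ∫_{0}^{6} ∫_{-1}^{1} (3r^2) · r dz dr dθ.

Inner (z): 6r^3.
Middle (r from 0 to 6): 1944.
Outer (θ): 3888π.

Therefore the triple integral equals 3888π.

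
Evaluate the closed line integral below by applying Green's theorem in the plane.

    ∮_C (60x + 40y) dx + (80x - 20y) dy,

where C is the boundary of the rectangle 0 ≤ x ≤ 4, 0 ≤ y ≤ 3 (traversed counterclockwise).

Green's theorem converts the closed line integral into a double integral over the enclosed region D:

    ∮_C P dx + Q dy = ∬_D (∂Q/∂x - ∂P/∂y) dA.

Here P = 60x + 40y, Q = 80x - 20y, so

    ∂Q/∂x = 80,    ∂P/∂y = 40,
    ∂Q/∂x - ∂P/∂y = 40.

D is the region 0 ≤ x ≤ 4, 0 ≤ y ≤ 3. Evaluating the double integral:

    ∬_D (40) dA = ∫_0^{4} ∫_0^{3} (40) dy dx.

Inner (y from 0 to 3): 120.
Outer (x from 0 to 4): 480.

Therefore ∮_C P dx + Q dy = 480.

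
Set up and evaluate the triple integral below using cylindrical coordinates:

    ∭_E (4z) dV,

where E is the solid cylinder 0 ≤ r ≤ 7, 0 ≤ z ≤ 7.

In cylindrical coordinates, x = r cos(θ), y = r sin(θ), z = z, and dV = r dr dθ dz.

The integrand becomes 4z, so

    ∭_E (4z) dV = ∫_{0}^{2π} ∫_{0}^{7} ∫_{0}^{7} (4z) · r dz dr dθ.

Inner (z): 98r.
Middle (r from 0 to 7): 2401.
Outer (θ): 4802π.

Therefore the triple integral equals 4802π.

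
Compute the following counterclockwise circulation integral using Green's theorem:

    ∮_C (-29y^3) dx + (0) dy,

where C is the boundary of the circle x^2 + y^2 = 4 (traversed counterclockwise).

Green's theorem converts the closed line integral into a double integral over the enclosed region D:

    ∮_C P dx + Q dy = ∬_D (∂Q/∂x - ∂P/∂y) dA.

Here P = -29y^3, Q = 0, so

    ∂Q/∂x = 0,    ∂P/∂y = -87y^2,
    ∂Q/∂x - ∂P/∂y = 87y^2.

D is the region x^2 + y^2 ≤ 4. Evaluating the double integral:

In polar coordinates (x = r cos θ, y = r sin θ, dA = r dr dθ) the integrand becomes 87r^2sin(θ)^2, so

    ∬_D (87y^2) dA = ∫_0^{2π} ∫_0^{2} (87r^2sin(θ)^2) · r dr dθ.

Inner (r from 0 to 2): 348sin(θ)^2.
Outer (θ from 0 to 2π): 348π.

Therefore ∮_C P dx + Q dy = 348π.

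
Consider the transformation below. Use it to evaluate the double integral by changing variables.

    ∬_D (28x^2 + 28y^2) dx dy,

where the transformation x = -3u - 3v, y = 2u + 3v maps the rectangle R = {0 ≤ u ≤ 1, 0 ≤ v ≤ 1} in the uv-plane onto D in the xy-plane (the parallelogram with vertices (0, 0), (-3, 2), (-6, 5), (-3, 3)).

Compute the Jacobian determinant of (x, y) with respect to (u, v):

    ∂(x,y)/∂(u,v) = | -3  -3 | = (-3)(3) - (-3)(2) = -3.
                   | 2  3 |

Its absolute value is |J| = 3 (the area scaling factor).

Substituting x = -3u - 3v, y = 2u + 3v into the integrand,

    28x^2 + 28y^2 → 364u^2 + 840u v + 504v^2,

so the integral becomes

    ∬_R (364u^2 + 840u v + 504v^2) · |J| du dv = ∫_0^1 ∫_0^1 (1092u^2 + 2520u v + 1512v^2) dv du.

Inner (v): 1092u^2 + 1260u + 504.
Outer (u): 1498.

Therefore ∬_D (28x^2 + 28y^2) dx dy = 1498.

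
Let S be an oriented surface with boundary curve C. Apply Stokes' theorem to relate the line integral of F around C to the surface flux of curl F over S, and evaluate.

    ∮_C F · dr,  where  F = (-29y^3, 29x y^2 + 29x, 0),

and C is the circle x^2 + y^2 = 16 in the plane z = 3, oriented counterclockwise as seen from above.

Let S be the flat disk x^2 + y^2 ≤ 16 in the plane z = 3, with upward unit normal n̂ = ẑ. By Stokes' theorem,

    ∮_C F · dr = ∬_S (∇ × F) · n̂ dS = ∬_D (curl F)_z dA,

where D is the disk x^2 + y^2 ≤ 16.

Compute the curl of F = (-29y^3, 29x y^2 + 29x, 0):
    (∇ × F)_x = ∂F_z/∂y - ∂F_y/∂z = 0,
    (∇ × F)_y = ∂F_x/∂z - ∂F_z/∂x = 0,
    (∇ × F)_z = ∂F_y/∂x - ∂F_x/∂y = 116y^2 + 29.

On z = 3, (curl F)_z = 116y^2 + 29.

Convert to polar (x = r cos θ, y = r sin θ, dA = r dr dθ); the integrand becomes 116r^2sin(θ)^2 + 29, so

    ∬_D (curl F)_z dA = ∫_0^{2π} ∫_0^{4} (116r^2sin(θ)^2 + 29) · r dr dθ.

Inner (r from 0 to 4): 7424sin(θ)^2 + 232.
Outer (θ from 0 to 2π): 7888π.

Therefore ∮_C F · dr = 7888π.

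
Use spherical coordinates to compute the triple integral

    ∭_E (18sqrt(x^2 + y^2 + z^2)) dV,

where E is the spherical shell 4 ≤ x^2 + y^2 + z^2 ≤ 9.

In spherical coordinates, x = ρ sin(φ) cos(θ), y = ρ sin(φ) sin(θ), z = ρ cos(φ), and dV = ρ^2 sin(φ) dρ dφ dθ.

The integrand becomes 18ρ, so

    ∭_E (18sqrt(x^2 + y^2 + z^2)) dV = ∫_{0}^{2π} ∫_{0}^{π} ∫_{2}^{3} (18ρ) · ρ^2 sin(φ) dρ dφ dθ.

Inner (ρ): 585sin(φ)/2.
Middle (φ): 585.
Outer (θ): 1170π.

Therefore the triple integral equals 1170π.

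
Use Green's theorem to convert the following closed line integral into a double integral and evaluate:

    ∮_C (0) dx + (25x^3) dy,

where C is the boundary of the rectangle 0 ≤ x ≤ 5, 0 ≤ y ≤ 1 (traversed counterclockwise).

Green's theorem converts the closed line integral into a double integral over the enclosed region D:

    ∮_C P dx + Q dy = ∬_D (∂Q/∂x - ∂P/∂y) dA.

Here P = 0, Q = 25x^3, so

    ∂Q/∂x = 75x^2,    ∂P/∂y = 0,
    ∂Q/∂x - ∂P/∂y = 75x^2.

D is the region 0 ≤ x ≤ 5, 0 ≤ y ≤ 1. Evaluating the double integral:

    ∬_D (75x^2) dA = ∫_0^{5} ∫_0^{1} (75x^2) dy dx.

Inner (y from 0 to 1): 75x^2.
Outer (x from 0 to 5): 3125.

Therefore ∮_C P dx + Q dy = 3125.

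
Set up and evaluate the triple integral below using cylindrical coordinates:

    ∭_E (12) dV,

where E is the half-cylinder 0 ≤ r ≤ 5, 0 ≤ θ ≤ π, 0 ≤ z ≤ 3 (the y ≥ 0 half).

In cylindrical coordinates, x = r cos(θ), y = r sin(θ), z = z, and dV = r dr dθ dz.

The integrand becomes 12, so

    ∭_E (12) dV = ∫_{0}^{π} ∫_{0}^{5} ∫_{0}^{3} (12) · r dz dr dθ.

Inner (z): 36r.
Middle (r from 0 to 5): 450.
Outer (θ): 450π.

Therefore the triple integral equals 450π.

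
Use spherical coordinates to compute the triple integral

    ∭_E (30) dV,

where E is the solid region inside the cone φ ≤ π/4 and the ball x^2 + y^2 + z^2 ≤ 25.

In spherical coordinates, x = ρ sin(φ) cos(θ), y = ρ sin(φ) sin(θ), z = ρ cos(φ), and dV = ρ^2 sin(φ) dρ dφ dθ.

The integrand becomes 30, so

    ∭_E (30) dV = ∫_{0}^{2π} ∫_{0}^{π/4} ∫_{0}^{5} (30) · ρ^2 sin(φ) dρ dφ dθ.

Inner (ρ): 1250sin(φ).
Middle (φ): 1250 - 625sqrt(2).
Outer (θ): 1250π (2 - sqrt(2)).

Therefore the triple integral equals 1250π (2 - sqrt(2)).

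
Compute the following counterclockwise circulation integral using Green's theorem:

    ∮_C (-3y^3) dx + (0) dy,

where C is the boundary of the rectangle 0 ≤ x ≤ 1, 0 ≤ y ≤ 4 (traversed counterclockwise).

Green's theorem converts the closed line integral into a double integral over the enclosed region D:

    ∮_C P dx + Q dy = ∬_D (∂Q/∂x - ∂P/∂y) dA.

Here P = -3y^3, Q = 0, so

    ∂Q/∂x = 0,    ∂P/∂y = -9y^2,
    ∂Q/∂x - ∂P/∂y = 9y^2.

D is the region 0 ≤ x ≤ 1, 0 ≤ y ≤ 4. Evaluating the double integral:

    ∬_D (9y^2) dA = ∫_0^{1} ∫_0^{4} (9y^2) dy dx.

Inner (y from 0 to 4): 192.
Outer (x from 0 to 1): 192.

Therefore ∮_C P dx + Q dy = 192.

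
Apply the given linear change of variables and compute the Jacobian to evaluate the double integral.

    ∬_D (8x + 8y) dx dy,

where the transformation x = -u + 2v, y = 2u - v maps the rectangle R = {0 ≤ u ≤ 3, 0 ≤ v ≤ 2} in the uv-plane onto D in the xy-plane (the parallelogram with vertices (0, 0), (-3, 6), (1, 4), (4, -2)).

Compute the Jacobian determinant of (x, y) with respect to (u, v):

    ∂(x,y)/∂(u,v) = | -1  2 | = (-1)(-1) - (2)(2) = -3.
                   | 2  -1 |

Its absolute value is |J| = 3 (the area scaling factor).

Substituting x = -u + 2v, y = 2u - v into the integrand,

    8x + 8y → 8u + 8v,

so the integral becomes

    ∬_R (8u + 8v) · |J| du dv = ∫_0^3 ∫_0^2 (24u + 24v) dv du.

Inner (v): 48u + 48.
Outer (u): 360.

Therefore ∬_D (8x + 8y) dx dy = 360.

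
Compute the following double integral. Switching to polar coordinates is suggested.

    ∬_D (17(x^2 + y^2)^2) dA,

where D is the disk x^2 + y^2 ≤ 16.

The region D is 0 ≤ r ≤ 4, 0 ≤ θ ≤ 2π in polar coordinates, where x = r cos(θ), y = r sin(θ), and dA = r dr dθ.

Under the substitution, the integrand becomes 17r^4, so

    ∬_D (17(x^2 + y^2)^2) dA = ∫_{0}^{2π} ∫_{0}^{4} (17r^4) · r dr dθ.

Inner integral (in r): ∫_{0}^{4} (17r^4) · r dr = 34816/3.

Outer integral (in θ): ∫_{0}^{2π} (34816/3) dθ = 69632π/3.

Therefore ∬_D (17(x^2 + y^2)^2) dA = 69632π/3.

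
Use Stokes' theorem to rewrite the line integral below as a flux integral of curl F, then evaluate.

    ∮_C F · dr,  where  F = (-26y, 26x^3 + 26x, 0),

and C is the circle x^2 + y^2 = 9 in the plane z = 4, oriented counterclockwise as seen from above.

Let S be the flat disk x^2 + y^2 ≤ 9 in the plane z = 4, with upward unit normal n̂ = ẑ. By Stokes' theorem,

    ∮_C F · dr = ∬_S (∇ × F) · n̂ dS = ∬_D (curl F)_z dA,

where D is the disk x^2 + y^2 ≤ 9.

Compute the curl of F = (-26y, 26x^3 + 26x, 0):
    (∇ × F)_x = ∂F_z/∂y - ∂F_y/∂z = 0,
    (∇ × F)_y = ∂F_x/∂z - ∂F_z/∂x = 0,
    (∇ × F)_z = ∂F_y/∂x - ∂F_x/∂y = 78x^2 + 52.

On z = 4, (curl F)_z = 78x^2 + 52.

Convert to polar (x = r cos θ, y = r sin θ, dA = r dr dθ); the integrand becomes 78r^2cos(θ)^2 + 52, so

    ∬_D (curl F)_z dA = ∫_0^{2π} ∫_0^{3} (78r^2cos(θ)^2 + 52) · r dr dθ.

Inner (r from 0 to 3): 3159cos(θ)^2/2 + 234.
Outer (θ from 0 to 2π): 4095π/2.

Therefore ∮_C F · dr = 4095π/2.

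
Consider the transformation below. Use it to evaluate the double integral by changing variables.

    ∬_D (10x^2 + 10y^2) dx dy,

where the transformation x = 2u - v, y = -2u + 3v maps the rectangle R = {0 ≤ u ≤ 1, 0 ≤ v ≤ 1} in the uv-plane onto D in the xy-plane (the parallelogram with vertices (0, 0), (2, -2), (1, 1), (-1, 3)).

Compute the Jacobian determinant of (x, y) with respect to (u, v):

    ∂(x,y)/∂(u,v) = | 2  -1 | = (2)(3) - (-1)(-2) = 4.
                   | -2  3 |

Its absolute value is |J| = 4 (the area scaling factor).

Substituting x = 2u - v, y = -2u + 3v into the integrand,

    10x^2 + 10y^2 → 80u^2 - 160u v + 100v^2,

so the integral becomes

    ∬_R (80u^2 - 160u v + 100v^2) · |J| du dv = ∫_0^1 ∫_0^1 (320u^2 - 640u v + 400v^2) dv du.

Inner (v): 320u^2 - 320u + 400/3.
Outer (u): 80.

Therefore ∬_D (10x^2 + 10y^2) dx dy = 80.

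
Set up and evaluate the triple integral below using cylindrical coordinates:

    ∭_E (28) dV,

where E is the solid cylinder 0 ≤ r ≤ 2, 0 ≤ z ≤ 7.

In cylindrical coordinates, x = r cos(θ), y = r sin(θ), z = z, and dV = r dr dθ dz.

The integrand becomes 28, so

    ∭_E (28) dV = ∫_{0}^{2π} ∫_{0}^{2} ∫_{0}^{7} (28) · r dz dr dθ.

Inner (z): 196r.
Middle (r from 0 to 2): 392.
Outer (θ): 784π.

Therefore the triple integral equals 784π.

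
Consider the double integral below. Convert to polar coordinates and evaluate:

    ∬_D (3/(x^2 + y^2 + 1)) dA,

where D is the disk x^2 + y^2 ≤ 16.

The region D is 0 ≤ r ≤ 4, 0 ≤ θ ≤ 2π in polar coordinates, where x = r cos(θ), y = r sin(θ), and dA = r dr dθ.

Under the substitution, the integrand becomes 3/(r^2 + 1), so

    ∬_D (3/(x^2 + y^2 + 1)) dA = ∫_{0}^{2π} ∫_{0}^{4} (3/(r^2 + 1)) · r dr dθ.

Inner integral (in r): ∫_{0}^{4} (3/(r^2 + 1)) · r dr = 3log(17)/2.

Outer integral (in θ): ∫_{0}^{2π} (3log(17)/2) dθ = 3π log(17).

Therefore ∬_D (3/(x^2 + y^2 + 1)) dA = 3π log(17).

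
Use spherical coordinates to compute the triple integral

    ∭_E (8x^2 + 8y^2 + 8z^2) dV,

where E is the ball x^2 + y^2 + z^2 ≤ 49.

In spherical coordinates, x = ρ sin(φ) cos(θ), y = ρ sin(φ) sin(θ), z = ρ cos(φ), and dV = ρ^2 sin(φ) dρ dφ dθ.

The integrand becomes 8ρ^2, so

    ∭_E (8x^2 + 8y^2 + 8z^2) dV = ∫_{0}^{2π} ∫_{0}^{π} ∫_{0}^{7} (8ρ^2) · ρ^2 sin(φ) dρ dφ dθ.

Inner (ρ): 134456sin(φ)/5.
Middle (φ): 268912/5.
Outer (θ): 537824π/5.

Therefore the triple integral equals 537824π/5.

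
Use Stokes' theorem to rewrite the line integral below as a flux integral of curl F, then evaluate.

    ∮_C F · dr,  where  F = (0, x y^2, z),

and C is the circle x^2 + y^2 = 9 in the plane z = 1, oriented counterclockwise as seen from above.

Let S be the flat disk x^2 + y^2 ≤ 9 in the plane z = 1, with upward unit normal n̂ = ẑ. By Stokes' theorem,

    ∮_C F · dr = ∬_S (∇ × F) · n̂ dS = ∬_D (curl F)_z dA,

where D is the disk x^2 + y^2 ≤ 9.

Compute the curl of F = (0, x y^2, z):
    (∇ × F)_x = ∂F_z/∂y - ∂F_y/∂z = 0,
    (∇ × F)_y = ∂F_x/∂z - ∂F_z/∂x = 0,
    (∇ × F)_z = ∂F_y/∂x - ∂F_x/∂y = y^2.

On z = 1, (curl F)_z = y^2.

Convert to polar (x = r cos θ, y = r sin θ, dA = r dr dθ); the integrand becomes r^2sin(θ)^2, so

    ∬_D (curl F)_z dA = ∫_0^{2π} ∫_0^{3} (r^2sin(θ)^2) · r dr dθ.

Inner (r from 0 to 3): 81sin(θ)^2/4.
Outer (θ from 0 to 2π): 81π/4.

Therefore ∮_C F · dr = 81π/4.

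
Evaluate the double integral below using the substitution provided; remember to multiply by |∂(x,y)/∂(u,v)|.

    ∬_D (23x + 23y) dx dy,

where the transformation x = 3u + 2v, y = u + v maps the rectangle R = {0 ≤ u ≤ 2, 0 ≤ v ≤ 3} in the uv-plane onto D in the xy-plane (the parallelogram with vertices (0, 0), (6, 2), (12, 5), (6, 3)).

Compute the Jacobian determinant of (x, y) with respect to (u, v):

    ∂(x,y)/∂(u,v) = | 3  2 | = (3)(1) - (2)(1) = 1.
                   | 1  1 |

Its absolute value is |J| = 1 (the area scaling factor).

Substituting x = 3u + 2v, y = u + v into the integrand,

    23x + 23y → 92u + 69v,

so the integral becomes

    ∬_R (92u + 69v) · |J| du dv = ∫_0^2 ∫_0^3 (92u + 69v) dv du.

Inner (v): 276u + 621/2.
Outer (u): 1173.

Therefore ∬_D (23x + 23y) dx dy = 1173.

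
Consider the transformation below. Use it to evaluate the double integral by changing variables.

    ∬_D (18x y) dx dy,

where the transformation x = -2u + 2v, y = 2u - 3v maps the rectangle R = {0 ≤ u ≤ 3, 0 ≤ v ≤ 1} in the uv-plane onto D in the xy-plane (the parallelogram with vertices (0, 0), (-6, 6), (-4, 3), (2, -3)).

Compute the Jacobian determinant of (x, y) with respect to (u, v):

    ∂(x,y)/∂(u,v) = | -2  2 | = (-2)(-3) - (2)(2) = 2.
                   | 2  -3 |

Its absolute value is |J| = 2 (the area scaling factor).

Substituting x = -2u + 2v, y = 2u - 3v into the integrand,

    18x y → -72u^2 + 180u v - 108v^2,

so the integral becomes

    ∬_R (-72u^2 + 180u v - 108v^2) · |J| du dv = ∫_0^3 ∫_0^1 (-144u^2 + 360u v - 216v^2) dv du.

Inner (v): -144u^2 + 180u - 72.
Outer (u): -702.

Therefore ∬_D (18x y) dx dy = -702.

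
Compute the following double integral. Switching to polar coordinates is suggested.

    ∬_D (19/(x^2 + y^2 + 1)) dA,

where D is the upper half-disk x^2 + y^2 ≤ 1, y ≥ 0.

The region D is 0 ≤ r ≤ 1, 0 ≤ θ ≤ π in polar coordinates, where x = r cos(θ), y = r sin(θ), and dA = r dr dθ.

Under the substitution, the integrand becomes 19/(r^2 + 1), so

    ∬_D (19/(x^2 + y^2 + 1)) dA = ∫_{0}^{π} ∫_{0}^{1} (19/(r^2 + 1)) · r dr dθ.

Inner integral (in r): ∫_{0}^{1} (19/(r^2 + 1)) · r dr = 19log(2)/2.

Outer integral (in θ): ∫_{0}^{π} (19log(2)/2) dθ = 19π log(2)/2.

Therefore ∬_D (19/(x^2 + y^2 + 1)) dA = 19π log(2)/2.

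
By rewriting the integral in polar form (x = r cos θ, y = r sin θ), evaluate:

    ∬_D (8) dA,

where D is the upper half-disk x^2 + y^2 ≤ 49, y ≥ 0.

The region D is 0 ≤ r ≤ 7, 0 ≤ θ ≤ π in polar coordinates, where x = r cos(θ), y = r sin(θ), and dA = r dr dθ.

Under the substitution, the integrand becomes 8, so

    ∬_D (8) dA = ∫_{0}^{π} ∫_{0}^{7} (8) · r dr dθ.

Inner integral (in r): ∫_{0}^{7} (8) · r dr = 196.

Outer integral (in θ): ∫_{0}^{π} (196) dθ = 196π.

Therefore ∬_D (8) dA = 196π.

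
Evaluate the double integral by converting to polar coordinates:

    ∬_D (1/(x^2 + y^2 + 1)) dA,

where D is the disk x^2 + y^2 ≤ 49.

The region D is 0 ≤ r ≤ 7, 0 ≤ θ ≤ 2π in polar coordinates, where x = r cos(θ), y = r sin(θ), and dA = r dr dθ.

Under the substitution, the integrand becomes 1/(r^2 + 1), so

    ∬_D (1/(x^2 + y^2 + 1)) dA = ∫_{0}^{2π} ∫_{0}^{7} (1/(r^2 + 1)) · r dr dθ.

Inner integral (in r): ∫_{0}^{7} (1/(r^2 + 1)) · r dr = log(50)/2.

Outer integral (in θ): ∫_{0}^{2π} (log(50)/2) dθ = π log(50).

Therefore ∬_D (1/(x^2 + y^2 + 1)) dA = π log(50).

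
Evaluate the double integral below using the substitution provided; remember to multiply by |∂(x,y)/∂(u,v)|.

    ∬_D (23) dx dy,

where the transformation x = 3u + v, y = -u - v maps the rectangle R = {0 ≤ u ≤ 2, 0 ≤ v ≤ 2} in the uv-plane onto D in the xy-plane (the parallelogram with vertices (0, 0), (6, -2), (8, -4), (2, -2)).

Compute the Jacobian determinant of (x, y) with respect to (u, v):

    ∂(x,y)/∂(u,v) = | 3  1 | = (3)(-1) - (1)(-1) = -2.
                   | -1  -1 |

Its absolute value is |J| = 2 (the area scaling factor).

Substituting x = 3u + v, y = -u - v into the integrand,

    23 → 23,

so the integral becomes

    ∬_R (23) · |J| du dv = ∫_0^2 ∫_0^2 (46) dv du.

Inner (v): 92.
Outer (u): 184.

Therefore ∬_D (23) dx dy = 184.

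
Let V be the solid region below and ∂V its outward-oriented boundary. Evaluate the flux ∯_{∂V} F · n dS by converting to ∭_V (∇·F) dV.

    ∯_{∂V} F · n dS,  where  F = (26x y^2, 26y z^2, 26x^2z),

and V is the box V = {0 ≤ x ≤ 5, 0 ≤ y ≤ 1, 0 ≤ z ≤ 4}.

By the divergence theorem,

    ∯_{∂V} F · n dS = ∭_V (∇ · F) dV.

Compute the divergence:
    ∇ · F = ∂F_x/∂x + ∂F_y/∂y + ∂F_z/∂z = 26y^2 + 26z^2 + 26x^2 = 26x^2 + 26y^2 + 26z^2.

V is a rectangular box, so dV = dx dy dz with 0 ≤ x ≤ 5, 0 ≤ y ≤ 1, 0 ≤ z ≤ 4.

Integrate (26x^2 + 26y^2 + 26z^2) over V as an iterated integral:

    ∭_V (∇·F) dV = ∫_0^{5} ∫_0^{1} ∫_0^{4} (26x^2 + 26y^2 + 26z^2) dz dy dx.

Inner (z from 0 to 4): 104x^2 + 104y^2 + 1664/3.
Middle (y from 0 to 1): 104x^2 + 1768/3.
Outer (x from 0 to 5): 7280.

Therefore ∯_{∂V} F · n dS = 7280.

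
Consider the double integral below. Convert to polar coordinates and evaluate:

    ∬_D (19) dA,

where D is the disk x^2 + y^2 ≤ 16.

The region D is 0 ≤ r ≤ 4, 0 ≤ θ ≤ 2π in polar coordinates, where x = r cos(θ), y = r sin(θ), and dA = r dr dθ.

Under the substitution, the integrand becomes 19, so

    ∬_D (19) dA = ∫_{0}^{2π} ∫_{0}^{4} (19) · r dr dθ.

Inner integral (in r): ∫_{0}^{4} (19) · r dr = 152.

Outer integral (in θ): ∫_{0}^{2π} (152) dθ = 304π.

Therefore ∬_D (19) dA = 304π.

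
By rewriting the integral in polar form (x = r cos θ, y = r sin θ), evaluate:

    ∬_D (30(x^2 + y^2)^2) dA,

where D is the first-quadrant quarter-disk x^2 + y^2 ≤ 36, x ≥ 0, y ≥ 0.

The region D is 0 ≤ r ≤ 6, 0 ≤ θ ≤ π/2 in polar coordinates, where x = r cos(θ), y = r sin(θ), and dA = r dr dθ.

Under the substitution, the integrand becomes 30r^4, so

    ∬_D (30(x^2 + y^2)^2) dA = ∫_{0}^{π/2} ∫_{0}^{6} (30r^4) · r dr dθ.

Inner integral (in r): ∫_{0}^{6} (30r^4) · r dr = 233280.

Outer integral (in θ): ∫_{0}^{π/2} (233280) dθ = 116640π.

Therefore ∬_D (30(x^2 + y^2)^2) dA = 116640π.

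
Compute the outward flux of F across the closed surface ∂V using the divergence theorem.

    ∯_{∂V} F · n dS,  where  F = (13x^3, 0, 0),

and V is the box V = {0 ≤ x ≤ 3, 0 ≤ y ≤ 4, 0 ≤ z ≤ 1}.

By the divergence theorem,

    ∯_{∂V} F · n dS = ∭_V (∇ · F) dV.

Compute the divergence:
    ∇ · F = ∂F_x/∂x + ∂F_y/∂y + ∂F_z/∂z = 39x^2 + 0 + 0 = 39x^2.

V is a rectangular box, so dV = dx dy dz with 0 ≤ x ≤ 3, 0 ≤ y ≤ 4, 0 ≤ z ≤ 1.

Integrate (39x^2) over V as an iterated integral:

    ∭_V (∇·F) dV = ∫_0^{3} ∫_0^{4} ∫_0^{1} (39x^2) dz dy dx.

Inner (z from 0 to 1): 39x^2.
Middle (y from 0 to 4): 156x^2.
Outer (x from 0 to 3): 1404.

Therefore ∯_{∂V} F · n dS = 1404.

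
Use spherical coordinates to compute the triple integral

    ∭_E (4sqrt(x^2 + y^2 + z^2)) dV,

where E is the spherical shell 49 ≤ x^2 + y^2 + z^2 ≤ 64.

In spherical coordinates, x = ρ sin(φ) cos(θ), y = ρ sin(φ) sin(θ), z = ρ cos(φ), and dV = ρ^2 sin(φ) dρ dφ dθ.

The integrand becomes 4ρ, so

    ∭_E (4sqrt(x^2 + y^2 + z^2)) dV = ∫_{0}^{2π} ∫_{0}^{π} ∫_{7}^{8} (4ρ) · ρ^2 sin(φ) dρ dφ dθ.

Inner (ρ): 1695sin(φ).
Middle (φ): 3390.
Outer (θ): 6780π.

Therefore the triple integral equals 6780π.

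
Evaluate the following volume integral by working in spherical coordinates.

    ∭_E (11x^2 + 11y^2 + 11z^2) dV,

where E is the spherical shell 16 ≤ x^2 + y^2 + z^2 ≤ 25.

In spherical coordinates, x = ρ sin(φ) cos(θ), y = ρ sin(φ) sin(θ), z = ρ cos(φ), and dV = ρ^2 sin(φ) dρ dφ dθ.

The integrand becomes 11ρ^2, so

    ∭_E (11x^2 + 11y^2 + 11z^2) dV = ∫_{0}^{2π} ∫_{0}^{π} ∫_{4}^{5} (11ρ^2) · ρ^2 sin(φ) dρ dφ dθ.

Inner (ρ): 23111sin(φ)/5.
Middle (φ): 46222/5.
Outer (θ): 92444π/5.

Therefore the triple integral equals 92444π/5.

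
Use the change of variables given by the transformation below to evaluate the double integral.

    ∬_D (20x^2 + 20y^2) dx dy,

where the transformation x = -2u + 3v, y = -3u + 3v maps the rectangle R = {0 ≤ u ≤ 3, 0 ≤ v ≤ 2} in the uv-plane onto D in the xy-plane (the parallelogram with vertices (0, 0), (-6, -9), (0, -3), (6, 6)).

Compute the Jacobian determinant of (x, y) with respect to (u, v):

    ∂(x,y)/∂(u,v) = | -2  3 | = (-2)(3) - (3)(-3) = 3.
                   | -3  3 |

Its absolute value is |J| = 3 (the area scaling factor).

Substituting x = -2u + 3v, y = -3u + 3v into the integrand,

    20x^2 + 20y^2 → 260u^2 - 600u v + 360v^2,

so the integral becomes

    ∬_R (260u^2 - 600u v + 360v^2) · |J| du dv = ∫_0^3 ∫_0^2 (780u^2 - 1800u v + 1080v^2) dv du.

Inner (v): 1560u^2 - 3600u + 2880.
Outer (u): 6480.

Therefore ∬_D (20x^2 + 20y^2) dx dy = 6480.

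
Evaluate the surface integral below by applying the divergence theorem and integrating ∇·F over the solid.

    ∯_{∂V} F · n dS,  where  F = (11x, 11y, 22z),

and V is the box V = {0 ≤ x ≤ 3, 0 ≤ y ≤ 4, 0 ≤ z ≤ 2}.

By the divergence theorem,

    ∯_{∂V} F · n dS = ∭_V (∇ · F) dV.

Compute the divergence:
    ∇ · F = ∂F_x/∂x + ∂F_y/∂y + ∂F_z/∂z = 11 + 11 + 22 = 44.

V is a rectangular box, so dV = dx dy dz with 0 ≤ x ≤ 3, 0 ≤ y ≤ 4, 0 ≤ z ≤ 2.

Integrate (44) over V as an iterated integral:

    ∭_V (∇·F) dV = ∫_0^{3} ∫_0^{4} ∫_0^{2} (44) dz dy dx.

Inner (z from 0 to 2): 88.
Middle (y from 0 to 4): 352.
Outer (x from 0 to 3): 1056.

Therefore ∯_{∂V} F · n dS = 1056.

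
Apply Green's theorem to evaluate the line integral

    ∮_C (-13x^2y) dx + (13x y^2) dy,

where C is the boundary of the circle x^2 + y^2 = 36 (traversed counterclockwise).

Green's theorem converts the closed line integral into a double integral over the enclosed region D:

    ∮_C P dx + Q dy = ∬_D (∂Q/∂x - ∂P/∂y) dA.

Here P = -13x^2y, Q = 13x y^2, so

    ∂Q/∂x = 13y^2,    ∂P/∂y = -13x^2,
    ∂Q/∂x - ∂P/∂y = 13x^2 + 13y^2.

D is the region x^2 + y^2 ≤ 36. Evaluating the double integral:

In polar coordinates (x = r cos θ, y = r sin θ, dA = r dr dθ) the integrand becomes 13r^2, so

    ∬_D (13x^2 + 13y^2) dA = ∫_0^{2π} ∫_0^{6} (13r^2) · r dr dθ.

Inner (r from 0 to 6): 4212.
Outer (θ from 0 to 2π): 8424π.

Therefore ∮_C P dx + Q dy = 8424π.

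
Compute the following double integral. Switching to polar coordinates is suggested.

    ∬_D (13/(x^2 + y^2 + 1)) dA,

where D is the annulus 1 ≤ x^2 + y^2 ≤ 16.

The region D is 1 ≤ r ≤ 4, 0 ≤ θ ≤ 2π in polar coordinates, where x = r cos(θ), y = r sin(θ), and dA = r dr dθ.

Under the substitution, the integrand becomes 13/(r^2 + 1), so

    ∬_D (13/(x^2 + y^2 + 1)) dA = ∫_{0}^{2π} ∫_{1}^{4} (13/(r^2 + 1)) · r dr dθ.

Inner integral (in r): ∫_{1}^{4} (13/(r^2 + 1)) · r dr = log(24137569sqrt(34)/128).

Outer integral (in θ): ∫_{0}^{2π} (log(24137569sqrt(34)/128)) dθ = log((24137569sqrt(34)/128)^(2π)).

Therefore ∬_D (13/(x^2 + y^2 + 1)) dA = log((24137569sqrt(34)/128)^(2π)).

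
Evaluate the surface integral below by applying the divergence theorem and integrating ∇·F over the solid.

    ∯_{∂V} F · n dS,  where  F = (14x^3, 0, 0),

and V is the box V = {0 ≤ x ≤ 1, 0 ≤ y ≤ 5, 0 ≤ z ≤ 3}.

By the divergence theorem,

    ∯_{∂V} F · n dS = ∭_V (∇ · F) dV.

Compute the divergence:
    ∇ · F = ∂F_x/∂x + ∂F_y/∂y + ∂F_z/∂z = 42x^2 + 0 + 0 = 42x^2.

V is a rectangular box, so dV = dx dy dz with 0 ≤ x ≤ 1, 0 ≤ y ≤ 5, 0 ≤ z ≤ 3.

Integrate (42x^2) over V as an iterated integral:

    ∭_V (∇·F) dV = ∫_0^{1} ∫_0^{5} ∫_0^{3} (42x^2) dz dy dx.

Inner (z from 0 to 3): 126x^2.
Middle (y from 0 to 5): 630x^2.
Outer (x from 0 to 1): 210.

Therefore ∯_{∂V} F · n dS = 210.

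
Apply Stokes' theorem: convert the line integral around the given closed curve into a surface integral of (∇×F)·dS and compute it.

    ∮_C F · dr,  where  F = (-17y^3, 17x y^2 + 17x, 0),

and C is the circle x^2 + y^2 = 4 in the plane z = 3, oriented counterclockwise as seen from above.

Let S be the flat disk x^2 + y^2 ≤ 4 in the plane z = 3, with upward unit normal n̂ = ẑ. By Stokes' theorem,

    ∮_C F · dr = ∬_S (∇ × F) · n̂ dS = ∬_D (curl F)_z dA,

where D is the disk x^2 + y^2 ≤ 4.

Compute the curl of F = (-17y^3, 17x y^2 + 17x, 0):
    (∇ × F)_x = ∂F_z/∂y - ∂F_y/∂z = 0,
    (∇ × F)_y = ∂F_x/∂z - ∂F_z/∂x = 0,
    (∇ × F)_z = ∂F_y/∂x - ∂F_x/∂y = 68y^2 + 17.

On z = 3, (curl F)_z = 68y^2 + 17.

Convert to polar (x = r cos θ, y = r sin θ, dA = r dr dθ); the integrand becomes 68r^2sin(θ)^2 + 17, so

    ∬_D (curl F)_z dA = ∫_0^{2π} ∫_0^{2} (68r^2sin(θ)^2 + 17) · r dr dθ.

Inner (r from 0 to 2): 272sin(θ)^2 + 34.
Outer (θ from 0 to 2π): 340π.

Therefore ∮_C F · dr = 340π.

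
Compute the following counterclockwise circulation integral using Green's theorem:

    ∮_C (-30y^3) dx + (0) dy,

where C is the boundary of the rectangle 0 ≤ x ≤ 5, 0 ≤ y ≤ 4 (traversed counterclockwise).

Green's theorem converts the closed line integral into a double integral over the enclosed region D:

    ∮_C P dx + Q dy = ∬_D (∂Q/∂x - ∂P/∂y) dA.

Here P = -30y^3, Q = 0, so

    ∂Q/∂x = 0,    ∂P/∂y = -90y^2,
    ∂Q/∂x - ∂P/∂y = 90y^2.

D is the region 0 ≤ x ≤ 5, 0 ≤ y ≤ 4. Evaluating the double integral:

    ∬_D (90y^2) dA = ∫_0^{5} ∫_0^{4} (90y^2) dy dx.

Inner (y from 0 to 4): 1920.
Outer (x from 0 to 5): 9600.

Therefore ∮_C P dx + Q dy = 9600.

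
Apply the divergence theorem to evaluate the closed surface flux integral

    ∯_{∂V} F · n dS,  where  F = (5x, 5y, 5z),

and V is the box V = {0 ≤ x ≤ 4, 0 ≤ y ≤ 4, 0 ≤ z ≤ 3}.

By the divergence theorem,

    ∯_{∂V} F · n dS = ∭_V (∇ · F) dV.

Compute the divergence:
    ∇ · F = ∂F_x/∂x + ∂F_y/∂y + ∂F_z/∂z = 5 + 5 + 5 = 15.

V is a rectangular box, so dV = dx dy dz with 0 ≤ x ≤ 4, 0 ≤ y ≤ 4, 0 ≤ z ≤ 3.

Integrate (15) over V as an iterated integral:

    ∭_V (∇·F) dV = ∫_0^{4} ∫_0^{4} ∫_0^{3} (15) dz dy dx.

Inner (z from 0 to 3): 45.
Middle (y from 0 to 4): 180.
Outer (x from 0 to 4): 720.

Therefore ∯_{∂V} F · n dS = 720.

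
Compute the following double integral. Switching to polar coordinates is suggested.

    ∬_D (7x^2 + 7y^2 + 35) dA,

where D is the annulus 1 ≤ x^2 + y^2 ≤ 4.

The region D is 1 ≤ r ≤ 2, 0 ≤ θ ≤ 2π in polar coordinates, where x = r cos(θ), y = r sin(θ), and dA = r dr dθ.

Under the substitution, the integrand becomes 7r^2 + 35, so

    ∬_D (7x^2 + 7y^2 + 35) dA = ∫_{0}^{2π} ∫_{1}^{2} (7r^2 + 35) · r dr dθ.

Inner integral (in r): ∫_{1}^{2} (7r^2 + 35) · r dr = 315/4.

Outer integral (in θ): ∫_{0}^{2π} (315/4) dθ = 315π/2.

Therefore ∬_D (7x^2 + 7y^2 + 35) dA = 315π/2.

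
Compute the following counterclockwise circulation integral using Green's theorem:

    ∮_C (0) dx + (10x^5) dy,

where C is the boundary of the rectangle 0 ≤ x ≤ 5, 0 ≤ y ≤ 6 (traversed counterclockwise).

Green's theorem converts the closed line integral into a double integral over the enclosed region D:

    ∮_C P dx + Q dy = ∬_D (∂Q/∂x - ∂P/∂y) dA.

Here P = 0, Q = 10x^5, so

    ∂Q/∂x = 50x^4,    ∂P/∂y = 0,
    ∂Q/∂x - ∂P/∂y = 50x^4.

D is the region 0 ≤ x ≤ 5, 0 ≤ y ≤ 6. Evaluating the double integral:

    ∬_D (50x^4) dA = ∫_0^{5} ∫_0^{6} (50x^4) dy dx.

Inner (y from 0 to 6): 300x^4.
Outer (x from 0 to 5): 187500.

Therefore ∮_C P dx + Q dy = 187500.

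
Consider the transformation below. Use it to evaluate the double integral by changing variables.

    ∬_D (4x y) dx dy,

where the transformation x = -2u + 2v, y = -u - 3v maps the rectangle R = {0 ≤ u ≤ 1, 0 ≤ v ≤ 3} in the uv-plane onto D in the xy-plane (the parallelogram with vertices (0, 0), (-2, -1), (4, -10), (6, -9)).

Compute the Jacobian determinant of (x, y) with respect to (u, v):

    ∂(x,y)/∂(u,v) = | -2  2 | = (-2)(-3) - (2)(-1) = 8.
                   | -1  -3 |

Its absolute value is |J| = 8 (the area scaling factor).

Substituting x = -2u + 2v, y = -u - 3v into the integrand,

    4x y → 8u^2 + 16u v - 24v^2,

so the integral becomes

    ∬_R (8u^2 + 16u v - 24v^2) · |J| du dv = ∫_0^1 ∫_0^3 (64u^2 + 128u v - 192v^2) dv du.

Inner (v): 192u^2 + 576u - 1728.
Outer (u): -1376.

Therefore ∬_D (4x y) dx dy = -1376.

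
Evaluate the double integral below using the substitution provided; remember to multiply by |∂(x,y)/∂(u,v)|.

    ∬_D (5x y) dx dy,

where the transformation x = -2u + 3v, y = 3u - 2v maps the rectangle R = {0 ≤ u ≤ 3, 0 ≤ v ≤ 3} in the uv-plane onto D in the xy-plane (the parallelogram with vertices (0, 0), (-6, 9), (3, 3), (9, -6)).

Compute the Jacobian determinant of (x, y) with respect to (u, v):

    ∂(x,y)/∂(u,v) = | -2  3 | = (-2)(-2) - (3)(3) = -5.
                   | 3  -2 |

Its absolute value is |J| = 5 (the area scaling factor).

Substituting x = -2u + 3v, y = 3u - 2v into the integrand,

    5x y → -30u^2 + 65u v - 30v^2,

so the integral becomes

    ∬_R (-30u^2 + 65u v - 30v^2) · |J| du dv = ∫_0^3 ∫_0^3 (-150u^2 + 325u v - 150v^2) dv du.

Inner (v): -450u^2 + 2925u/2 - 1350.
Outer (u): -6075/4.

Therefore ∬_D (5x y) dx dy = -6075/4.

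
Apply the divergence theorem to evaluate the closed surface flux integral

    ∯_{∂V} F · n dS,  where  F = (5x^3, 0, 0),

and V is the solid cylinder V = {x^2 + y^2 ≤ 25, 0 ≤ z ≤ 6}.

By the divergence theorem,

    ∯_{∂V} F · n dS = ∭_V (∇ · F) dV.

Compute the divergence:
    ∇ · F = ∂F_x/∂x + ∂F_y/∂y + ∂F_z/∂z = 15x^2 + 0 + 0 = 15x^2.

In cylindrical coordinates, x = r cos(θ), y = r sin(θ), z = z, dV = r dr dθ dz, with 0 ≤ r ≤ 5, 0 ≤ θ ≤ 2π, 0 ≤ z ≤ 6.

The integrand, after substitution and multiplying by the volume element, becomes (15r^2cos(θ)^2) · r, so

    ∭_V (∇·F) dV = ∫_0^{2π} ∫_0^{5} ∫_0^{6} (15r^2cos(θ)^2) · r dz dr dθ.

Inner (z from 0 to 6): 90r^3cos(θ)^2.
Middle (r from 0 to 5): 28125cos(θ)^2/2.
Outer (θ from 0 to 2π): 28125π/2.

Therefore ∯_{∂V} F · n dS = 28125π/2.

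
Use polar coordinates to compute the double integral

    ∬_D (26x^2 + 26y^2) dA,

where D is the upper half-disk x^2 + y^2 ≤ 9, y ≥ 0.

The region D is 0 ≤ r ≤ 3, 0 ≤ θ ≤ π in polar coordinates, where x = r cos(θ), y = r sin(θ), and dA = r dr dθ.

Under the substitution, the integrand becomes 26r^2, so

    ∬_D (26x^2 + 26y^2) dA = ∫_{0}^{π} ∫_{0}^{3} (26r^2) · r dr dθ.

Inner integral (in r): ∫_{0}^{3} (26r^2) · r dr = 1053/2.

Outer integral (in θ): ∫_{0}^{π} (1053/2) dθ = 1053π/2.

Therefore ∬_D (26x^2 + 26y^2) dA = 1053π/2.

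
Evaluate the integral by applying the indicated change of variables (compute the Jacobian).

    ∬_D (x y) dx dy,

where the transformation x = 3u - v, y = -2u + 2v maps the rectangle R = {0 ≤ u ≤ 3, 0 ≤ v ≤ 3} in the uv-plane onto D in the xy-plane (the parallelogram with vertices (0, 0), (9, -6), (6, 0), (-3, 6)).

Compute the Jacobian determinant of (x, y) with respect to (u, v):

    ∂(x,y)/∂(u,v) = | 3  -1 | = (3)(2) - (-1)(-2) = 4.
                   | -2  2 |

Its absolute value is |J| = 4 (the area scaling factor).

Substituting x = 3u - v, y = -2u + 2v into the integrand,

    x y → -6u^2 + 8u v - 2v^2,

so the integral becomes

    ∬_R (-6u^2 + 8u v - 2v^2) · |J| du dv = ∫_0^3 ∫_0^3 (-24u^2 + 32u v - 8v^2) dv du.

Inner (v): -72u^2 + 144u - 72.
Outer (u): -216.

Therefore ∬_D (x y) dx dy = -216.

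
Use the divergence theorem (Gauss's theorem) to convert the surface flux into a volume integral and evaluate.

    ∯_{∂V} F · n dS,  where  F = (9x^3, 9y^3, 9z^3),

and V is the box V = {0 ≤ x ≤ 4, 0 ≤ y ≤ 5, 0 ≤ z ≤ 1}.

By the divergence theorem,

    ∯_{∂V} F · n dS = ∭_V (∇ · F) dV.

Compute the divergence:
    ∇ · F = ∂F_x/∂x + ∂F_y/∂y + ∂F_z/∂z = 27x^2 + 27y^2 + 27z^2.

V is a rectangular box, so dV = dx dy dz with 0 ≤ x ≤ 4, 0 ≤ y ≤ 5, 0 ≤ z ≤ 1.

Integrate (27x^2 + 27y^2 + 27z^2) over V as an iterated integral:

    ∭_V (∇·F) dV = ∫_0^{4} ∫_0^{5} ∫_0^{1} (27x^2 + 27y^2 + 27z^2) dz dy dx.

Inner (z from 0 to 1): 27x^2 + 27y^2 + 9.
Middle (y from 0 to 5): 135x^2 + 1170.
Outer (x from 0 to 4): 7560.

Therefore ∯_{∂V} F · n dS = 7560.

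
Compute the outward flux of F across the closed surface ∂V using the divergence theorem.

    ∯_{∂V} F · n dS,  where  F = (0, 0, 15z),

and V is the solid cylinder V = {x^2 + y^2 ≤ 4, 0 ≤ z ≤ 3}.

By the divergence theorem,

    ∯_{∂V} F · n dS = ∭_V (∇ · F) dV.

Compute the divergence:
    ∇ · F = ∂F_x/∂x + ∂F_y/∂y + ∂F_z/∂z = 0 + 0 + 15 = 15.

In cylindrical coordinates, x = r cos(θ), y = r sin(θ), z = z, dV = r dr dθ dz, with 0 ≤ r ≤ 2, 0 ≤ θ ≤ 2π, 0 ≤ z ≤ 3.

The integrand, after substitution and multiplying by the volume element, becomes (15) · r, so

    ∭_V (∇·F) dV = ∫_0^{2π} ∫_0^{2} ∫_0^{3} (15) · r dz dr dθ.

Inner (z from 0 to 3): 45r.
Middle (r from 0 to 2): 90.
Outer (θ from 0 to 2π): 180π.

Therefore ∯_{∂V} F · n dS = 180π.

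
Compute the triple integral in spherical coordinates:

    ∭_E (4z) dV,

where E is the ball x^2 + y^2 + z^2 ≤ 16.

In spherical coordinates, x = ρ sin(φ) cos(θ), y = ρ sin(φ) sin(θ), z = ρ cos(φ), and dV = ρ^2 sin(φ) dρ dφ dθ.

The integrand becomes 4ρ cos(φ), so

    ∭_E (4z) dV = ∫_{0}^{2π} ∫_{0}^{π} ∫_{0}^{4} (4ρ cos(φ)) · ρ^2 sin(φ) dρ dφ dθ.

Inner (ρ): 128sin(2φ).
Middle (φ): 0.
Outer (θ): 0.

Therefore the triple integral equals 0.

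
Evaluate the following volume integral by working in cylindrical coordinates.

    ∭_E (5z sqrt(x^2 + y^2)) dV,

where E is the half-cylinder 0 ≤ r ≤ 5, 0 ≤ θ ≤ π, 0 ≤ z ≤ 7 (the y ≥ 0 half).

In cylindrical coordinates, x = r cos(θ), y = r sin(θ), z = z, and dV = r dr dθ dz.

The integrand becomes 5r z, so

    ∭_E (5z sqrt(x^2 + y^2)) dV = ∫_{0}^{π} ∫_{0}^{5} ∫_{0}^{7} (5r z) · r dz dr dθ.

Inner (z): 245r^2/2.
Middle (r from 0 to 5): 30625/6.
Outer (θ): 30625π/6.

Therefore the triple integral equals 30625π/6.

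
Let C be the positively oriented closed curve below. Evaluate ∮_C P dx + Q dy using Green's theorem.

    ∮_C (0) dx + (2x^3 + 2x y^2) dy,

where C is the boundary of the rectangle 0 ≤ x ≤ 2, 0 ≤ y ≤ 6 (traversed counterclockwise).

Green's theorem converts the closed line integral into a double integral over the enclosed region D:

    ∮_C P dx + Q dy = ∬_D (∂Q/∂x - ∂P/∂y) dA.

Here P = 0, Q = 2x^3 + 2x y^2, so

    ∂Q/∂x = 6x^2 + 2y^2,    ∂P/∂y = 0,
    ∂Q/∂x - ∂P/∂y = 6x^2 + 2y^2.

D is the region 0 ≤ x ≤ 2, 0 ≤ y ≤ 6. Evaluating the double integral:

    ∬_D (6x^2 + 2y^2) dA = ∫_0^{2} ∫_0^{6} (6x^2 + 2y^2) dy dx.

Inner (y from 0 to 6): 36x^2 + 144.
Outer (x from 0 to 2): 384.

Therefore ∮_C P dx + Q dy = 384.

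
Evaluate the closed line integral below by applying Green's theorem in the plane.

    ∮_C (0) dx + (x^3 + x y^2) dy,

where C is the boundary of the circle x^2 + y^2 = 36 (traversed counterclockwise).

Green's theorem converts the closed line integral into a double integral over the enclosed region D:

    ∮_C P dx + Q dy = ∬_D (∂Q/∂x - ∂P/∂y) dA.

Here P = 0, Q = x^3 + x y^2, so

    ∂Q/∂x = 3x^2 + y^2,    ∂P/∂y = 0,
    ∂Q/∂x - ∂P/∂y = 3x^2 + y^2.

D is the region x^2 + y^2 ≤ 36. Evaluating the double integral:

In polar coordinates (x = r cos θ, y = r sin θ, dA = r dr dθ) the integrand becomes r^2(cos(2θ) + 2), so

    ∬_D (3x^2 + y^2) dA = ∫_0^{2π} ∫_0^{6} (r^2(cos(2θ) + 2)) · r dr dθ.

Inner (r from 0 to 6): 324cos(2θ) + 648.
Outer (θ from 0 to 2π): 1296π.

Therefore ∮_C P dx + Q dy = 1296π.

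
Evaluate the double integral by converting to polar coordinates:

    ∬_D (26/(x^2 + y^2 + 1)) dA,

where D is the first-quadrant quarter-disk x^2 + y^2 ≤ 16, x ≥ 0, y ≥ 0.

The region D is 0 ≤ r ≤ 4, 0 ≤ θ ≤ π/2 in polar coordinates, where x = r cos(θ), y = r sin(θ), and dA = r dr dθ.

Under the substitution, the integrand becomes 26/(r^2 + 1), so

    ∬_D (26/(x^2 + y^2 + 1)) dA = ∫_{0}^{π/2} ∫_{0}^{4} (26/(r^2 + 1)) · r dr dθ.

Inner integral (in r): ∫_{0}^{4} (26/(r^2 + 1)) · r dr = log(9904578032905937).

Outer integral (in θ): ∫_{0}^{π/2} (log(9904578032905937)) dθ = log(9904578032905937^(π/2)).

Therefore ∬_D (26/(x^2 + y^2 + 1)) dA = log(9904578032905937^(π/2)).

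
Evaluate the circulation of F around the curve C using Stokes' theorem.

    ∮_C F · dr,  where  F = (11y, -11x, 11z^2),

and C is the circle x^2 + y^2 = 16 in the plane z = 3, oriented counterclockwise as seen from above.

Let S be the flat disk x^2 + y^2 ≤ 16 in the plane z = 3, with upward unit normal n̂ = ẑ. By Stokes' theorem,

    ∮_C F · dr = ∬_S (∇ × F) · n̂ dS = ∬_D (curl F)_z dA,

where D is the disk x^2 + y^2 ≤ 16.

Compute the curl of F = (11y, -11x, 11z^2):
    (∇ × F)_x = ∂F_z/∂y - ∂F_y/∂z = 0,
    (∇ × F)_y = ∂F_x/∂z - ∂F_z/∂x = 0,
    (∇ × F)_z = ∂F_y/∂x - ∂F_x/∂y = -22.

On z = 3, (curl F)_z = -22.

Convert to polar (x = r cos θ, y = r sin θ, dA = r dr dθ); the integrand becomes -22, so

    ∬_D (curl F)_z dA = ∫_0^{2π} ∫_0^{4} (-22) · r dr dθ.

Inner (r from 0 to 4): -176.
Outer (θ from 0 to 2π): -352π.

Therefore ∮_C F · dr = -352π.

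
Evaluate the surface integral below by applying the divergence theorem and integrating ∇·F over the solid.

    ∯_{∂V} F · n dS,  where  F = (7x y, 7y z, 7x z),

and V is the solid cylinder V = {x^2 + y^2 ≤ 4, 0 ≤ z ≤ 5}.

By the divergence theorem,

    ∯_{∂V} F · n dS = ∭_V (∇ · F) dV.

Compute the divergence:
    ∇ · F = ∂F_x/∂x + ∂F_y/∂y + ∂F_z/∂z = 7y + 7z + 7x = 7x + 7y + 7z.

In cylindrical coordinates, x = r cos(θ), y = r sin(θ), z = z, dV = r dr dθ dz, with 0 ≤ r ≤ 2, 0 ≤ θ ≤ 2π, 0 ≤ z ≤ 5.

The integrand, after substitution and multiplying by the volume element, becomes (7sqrt(2)r sin(θ + π/4) + 7z) · r, so

    ∭_V (∇·F) dV = ∫_0^{2π} ∫_0^{2} ∫_0^{5} (7sqrt(2)r sin(θ + π/4) + 7z) · r dz dr dθ.

Inner (z from 0 to 5): 35r (2sqrt(2)r sin(θ + π/4) + 5)/2.
Middle (r from 0 to 2): 280sqrt(2)sin(θ + π/4)/3 + 175.
Outer (θ from 0 to 2π): 350π.

Therefore ∯_{∂V} F · n dS = 350π.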